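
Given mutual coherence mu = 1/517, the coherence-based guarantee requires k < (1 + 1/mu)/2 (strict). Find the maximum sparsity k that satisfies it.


1/mu = 517.
1 + 1/mu = 518.
(1 + 1/mu)/2 = 259 is an integer and the inequality is strict, so k_max = 259 - 1 = 258.

258


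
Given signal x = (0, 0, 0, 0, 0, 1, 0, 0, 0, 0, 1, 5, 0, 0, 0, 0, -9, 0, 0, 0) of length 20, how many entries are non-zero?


Non-zero positions: [5, 10, 11, 16].
Sparsity = 4.

4


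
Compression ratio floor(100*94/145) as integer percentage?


100*m/n = 100*94/145 ≈ 64.8276.
floor = 64.

64


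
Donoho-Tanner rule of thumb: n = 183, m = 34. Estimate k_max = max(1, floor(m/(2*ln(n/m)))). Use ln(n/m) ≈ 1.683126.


n/m = 183/34.
ln(n/m) ≈ 1.683126.
2*ln(n/m) ≈ 3.366252.
m/(2*ln(n/m)) ≈ 34/3.366252 ≈ 10.1003.
floor = 10.
k_max = max(1, 10) = 10.

10


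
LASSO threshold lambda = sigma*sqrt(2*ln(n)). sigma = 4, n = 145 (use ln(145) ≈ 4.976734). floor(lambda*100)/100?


ln(145) ≈ 4.976734.
2*ln(n) ≈ 9.953468.
sqrt(2*ln(n)) ≈ sqrt(9.953468) ≈ 3.154912.
lambda ≈ 4*3.154912 = 12.619648.
floor(lambda*100)/100 = 12.61.

12.61


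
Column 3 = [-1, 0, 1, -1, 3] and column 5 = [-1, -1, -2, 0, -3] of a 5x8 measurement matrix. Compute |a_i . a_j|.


Inner product: -1*-1 + 0*-1 + 1*-2 + -1*0 + 3*-3
Products: [1, 0, -2, 0, -9]
Sum = -10.
|dot| = 10.

10


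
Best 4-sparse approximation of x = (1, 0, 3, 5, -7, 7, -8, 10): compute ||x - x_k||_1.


Sorted |x_i| descending: [10, 8, 7, 7, 5, 3, 1, 0]
Keep top 4: [10, 8, 7, 7]
Tail entries: [5, 3, 1, 0]
L1 error = sum of tail = 9.

9


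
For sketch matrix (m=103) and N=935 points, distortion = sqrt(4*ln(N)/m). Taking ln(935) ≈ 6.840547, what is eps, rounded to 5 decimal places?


ln(935) ≈ 6.840547.
4*ln(N)/m ≈ 4*6.840547/103 ≈ 0.26565231.
eps = sqrt(0.26565231) ≈ 0.5154147 ≈ 0.51541.

0.51541


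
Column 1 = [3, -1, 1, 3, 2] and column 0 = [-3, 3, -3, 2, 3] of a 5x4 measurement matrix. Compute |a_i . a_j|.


Inner product: 3*-3 + -1*3 + 1*-3 + 3*2 + 2*3
Products: [-9, -3, -3, 6, 6]
Sum = -3.
|dot| = 3.

3


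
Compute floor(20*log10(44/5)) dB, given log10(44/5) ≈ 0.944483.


||x||/||e|| = 44/5.
log10(44/5) ≈ 0.944483.
20*log10(||x||/||e||) ≈ 20*0.944483 = 18.88966.
floor(18.88966) = 18.

18


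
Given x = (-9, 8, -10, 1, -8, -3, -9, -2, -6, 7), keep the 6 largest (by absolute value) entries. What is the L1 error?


Sorted |x_i| descending: [10, 9, 9, 8, 8, 7, 6, 3, 2, 1]
Keep top 6: [10, 9, 9, 8, 8, 7]
Tail entries: [6, 3, 2, 1]
L1 error = sum of tail = 12.

12


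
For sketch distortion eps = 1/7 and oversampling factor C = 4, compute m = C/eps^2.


1/eps = 7.
(1/eps)^2 = 49.
m = 4*49 = 196.

196


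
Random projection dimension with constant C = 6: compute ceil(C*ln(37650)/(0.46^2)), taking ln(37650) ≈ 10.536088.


ln(37650) ≈ 10.536088.
eps^2 = 0.46^2 = 0.2116.
C*ln(N)/eps^2 ≈ 6*10.536088/0.2116 ≈ 298.7549.
m = ceil(298.7549) = 299.

299


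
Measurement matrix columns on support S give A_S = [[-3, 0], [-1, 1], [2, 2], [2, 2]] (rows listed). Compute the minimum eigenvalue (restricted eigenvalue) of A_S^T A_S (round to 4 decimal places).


A_S^T A_S = [[18, 7], [7, 9]].
trace = 27.
det = 113.
disc = trace^2 - 4*det = 729 - 4*113 = 277.
sqrt(277) ≈ 16.643317.
lam_min = (27 - sqrt(277))/2 ≈ (27 - 16.643317)/2 = 5.1783415 ≈ 5.1783.

5.1783


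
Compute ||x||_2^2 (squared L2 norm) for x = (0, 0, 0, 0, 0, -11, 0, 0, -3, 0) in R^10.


Non-zero entries: [(5, -11), (8, -3)]
Squares: [121, 9]
||x||_2^2 = sum = 130.

130


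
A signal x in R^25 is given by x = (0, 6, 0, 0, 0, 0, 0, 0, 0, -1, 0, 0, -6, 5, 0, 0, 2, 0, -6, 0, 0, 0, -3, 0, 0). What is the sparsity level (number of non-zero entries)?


Non-zero positions: [1, 9, 12, 13, 16, 18, 22].
Sparsity = 7.

7


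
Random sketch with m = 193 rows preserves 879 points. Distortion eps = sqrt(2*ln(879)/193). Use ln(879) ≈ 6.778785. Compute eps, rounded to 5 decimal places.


ln(879) ≈ 6.778785.
2*ln(N)/m ≈ 2*6.778785/193 ≈ 0.07024648.
eps = sqrt(0.07024648) ≈ 0.2650405 ≈ 0.26504.

0.26504


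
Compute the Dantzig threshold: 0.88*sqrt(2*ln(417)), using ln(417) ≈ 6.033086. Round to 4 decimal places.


ln(417) ≈ 6.033086.
2*ln(n) ≈ 12.066172.
sqrt(2*ln(n)) ≈ sqrt(12.066172) ≈ 3.47364.
threshold ≈ 0.88*3.47364 = 3.0568032 ≈ 3.0568.

3.0568


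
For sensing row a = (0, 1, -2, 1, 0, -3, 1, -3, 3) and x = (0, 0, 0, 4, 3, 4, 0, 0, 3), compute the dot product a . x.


Non-zero terms: ['1*4', '0*3', '-3*4', '3*3']
Products: [4, 0, -12, 9]
y = sum = 1.

1


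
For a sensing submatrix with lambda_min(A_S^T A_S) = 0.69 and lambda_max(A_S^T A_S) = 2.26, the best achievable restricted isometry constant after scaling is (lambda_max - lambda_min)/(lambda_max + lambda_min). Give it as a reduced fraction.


lambda_max - lambda_min = 2.26 - 0.69 = 1.57.
lambda_max + lambda_min = 2.26 + 0.69 = 2.95.
delta = 1.57/2.95 = 157/295.

157/295


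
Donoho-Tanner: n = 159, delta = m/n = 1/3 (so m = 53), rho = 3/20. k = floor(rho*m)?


m = 1/3*159 = 53.
rho = 3/20.
rho*m = 3/20*53 = 7.95.
k = floor(7.95) = 7.

7


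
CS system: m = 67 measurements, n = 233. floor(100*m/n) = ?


100*m/n = 100*67/233 ≈ 28.7554.
floor = 28.

28


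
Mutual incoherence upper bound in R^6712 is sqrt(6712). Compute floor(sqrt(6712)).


81^2 = 6561 <= 6712 < 6724 = 82^2, so 81 <= sqrt(6712) < 82.
floor(sqrt(6712)) = 81.

81


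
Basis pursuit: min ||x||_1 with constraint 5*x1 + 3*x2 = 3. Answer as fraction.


Axis intercepts:
  x1 = 3/5, x2 = 0: L1 = 3/5
  x1 = 0, x2 = 1: L1 = 1
x* = (3/5, 0)
||x*||_1 = 3/5.

3/5


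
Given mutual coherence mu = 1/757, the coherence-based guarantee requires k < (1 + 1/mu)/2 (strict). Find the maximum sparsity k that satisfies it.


1/mu = 757.
1 + 1/mu = 758.
(1 + 1/mu)/2 = 379 is an integer and the inequality is strict, so k_max = 379 - 1 = 378.

378


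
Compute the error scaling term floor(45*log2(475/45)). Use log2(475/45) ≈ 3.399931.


log2(n/k) = log2(475/45) ≈ 3.399931.
k*log2(n/k) ≈ 45*3.399931 = 152.996895.
floor(152.996895) = 152.

152


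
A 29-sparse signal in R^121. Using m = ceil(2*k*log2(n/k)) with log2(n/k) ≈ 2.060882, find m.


log2(n/k) = log2(121/29) ≈ 2.060882.
2*k*log2(n/k) ≈ 2*29*2.060882 = 119.531156.
m = ceil(119.531156) = 120.

120


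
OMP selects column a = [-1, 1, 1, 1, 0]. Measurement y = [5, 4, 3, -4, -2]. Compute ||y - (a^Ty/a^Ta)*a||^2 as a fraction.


a^T a = 4.
a^T y = -2.
coeff = -2/4 = -1/2.
||r||^2 = 69.

69


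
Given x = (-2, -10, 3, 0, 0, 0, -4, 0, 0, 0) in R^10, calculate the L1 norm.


Non-zero entries: [(0, -2), (1, -10), (2, 3), (6, -4)]
Absolute values: [2, 10, 3, 4]
||x||_1 = sum = 19.

19


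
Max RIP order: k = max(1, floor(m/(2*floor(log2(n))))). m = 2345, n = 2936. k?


floor(log2(2936)) = 11.
2*11 = 22.
m/(2*floor(log2(n))) = 2345/22 ≈ 106.5909.
floor = 106.
k = max(1, 106) = 106.

106


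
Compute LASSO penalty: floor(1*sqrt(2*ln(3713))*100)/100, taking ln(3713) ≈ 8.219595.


ln(3713) ≈ 8.219595.
2*ln(n) ≈ 16.43919.
sqrt(2*ln(n)) ≈ sqrt(16.43919) ≈ 4.054527.
lambda ≈ 1*4.054527 = 4.054527.
floor(lambda*100)/100 = 4.05.

4.05


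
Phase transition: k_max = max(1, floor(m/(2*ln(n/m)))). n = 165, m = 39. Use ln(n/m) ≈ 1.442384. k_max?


n/m = 165/39 = 55/13.
ln(n/m) ≈ 1.442384.
2*ln(n/m) ≈ 2.884768.
m/(2*ln(n/m)) ≈ 39/2.884768 ≈ 13.5193.
floor = 13.
k_max = max(1, 13) = 13.

13


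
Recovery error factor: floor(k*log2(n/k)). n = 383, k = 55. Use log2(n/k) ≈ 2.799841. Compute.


log2(n/k) = log2(383/55) ≈ 2.799841.
k*log2(n/k) ≈ 55*2.799841 = 153.991255.
floor(153.991255) = 153.

153


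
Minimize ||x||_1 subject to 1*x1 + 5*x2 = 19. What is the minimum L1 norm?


Axis intercepts:
  x1 = 19, x2 = 0: L1 = 19
  x1 = 0, x2 = 19/5: L1 = 19/5
x* = (0, 19/5)
||x*||_1 = 19/5.

19/5


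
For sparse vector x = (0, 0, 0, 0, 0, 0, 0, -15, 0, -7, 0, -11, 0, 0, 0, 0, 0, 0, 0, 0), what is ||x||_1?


Non-zero entries: [(7, -15), (9, -7), (11, -11)]
Absolute values: [15, 7, 11]
||x||_1 = sum = 33.

33


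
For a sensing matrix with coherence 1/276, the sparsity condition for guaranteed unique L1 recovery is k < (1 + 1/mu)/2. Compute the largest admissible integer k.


1/mu = 276.
1 + 1/mu = 277.
(1 + 1/mu)/2 = 138.5 is not an integer, so k_max = floor(138.5) = 138.

138


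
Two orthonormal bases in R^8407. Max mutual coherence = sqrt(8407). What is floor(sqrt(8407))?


91^2 = 8281 <= 8407 < 8464 = 92^2, so 91 <= sqrt(8407) < 92.
floor(sqrt(8407)) = 91.

91


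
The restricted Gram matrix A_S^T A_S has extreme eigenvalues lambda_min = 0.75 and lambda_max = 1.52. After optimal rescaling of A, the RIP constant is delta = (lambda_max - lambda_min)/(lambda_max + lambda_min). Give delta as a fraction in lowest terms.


lambda_max - lambda_min = 1.52 - 0.75 = 0.77.
lambda_max + lambda_min = 1.52 + 0.75 = 2.27.
delta = 0.77/2.27 = 77/227.

77/227


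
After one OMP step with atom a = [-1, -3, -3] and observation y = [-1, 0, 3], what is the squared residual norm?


a^T a = 19.
a^T y = -8.
coeff = -8/19 = -8/19.
||r||^2 = 126/19.

126/19


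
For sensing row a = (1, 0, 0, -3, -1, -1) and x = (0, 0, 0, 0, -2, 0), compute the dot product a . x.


Non-zero terms: ['-1*-2']
Products: [2]
y = sum = 2.

2


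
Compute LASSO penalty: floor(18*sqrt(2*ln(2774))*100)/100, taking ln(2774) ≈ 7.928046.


ln(2774) ≈ 7.928046.
2*ln(n) ≈ 15.856092.
sqrt(2*ln(n)) ≈ sqrt(15.856092) ≈ 3.981971.
lambda ≈ 18*3.981971 = 71.675478.
floor(lambda*100)/100 = 71.67.

71.67


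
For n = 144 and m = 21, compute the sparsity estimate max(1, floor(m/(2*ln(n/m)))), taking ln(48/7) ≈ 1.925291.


n/m = 144/21 = 48/7.
ln(n/m) ≈ 1.925291.
2*ln(n/m) ≈ 3.850582.
m/(2*ln(n/m)) ≈ 21/3.850582 ≈ 5.4537.
floor = 5.
k_max = max(1, 5) = 5.

5


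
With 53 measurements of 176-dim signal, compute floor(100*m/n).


100*m/n = 100*53/176 ≈ 30.1136.
floor = 30.

30


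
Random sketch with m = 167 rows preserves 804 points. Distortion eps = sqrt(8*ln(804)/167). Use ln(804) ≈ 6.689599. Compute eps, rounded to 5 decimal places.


ln(804) ≈ 6.689599.
8*ln(N)/m ≈ 8*6.689599/167 ≈ 0.32045983.
eps = sqrt(0.32045983) ≈ 0.5660917 ≈ 0.56609.

0.56609


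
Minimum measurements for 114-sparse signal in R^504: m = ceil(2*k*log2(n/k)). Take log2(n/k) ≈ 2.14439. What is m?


log2(n/k) = log2(504/114) ≈ 2.14439.
2*k*log2(n/k) ≈ 2*114*2.14439 = 488.92092.
m = ceil(488.92092) = 489.

489


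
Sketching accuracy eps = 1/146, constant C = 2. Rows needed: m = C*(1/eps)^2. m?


1/eps = 146.
(1/eps)^2 = 21316.
m = 2*21316 = 42632.

42632


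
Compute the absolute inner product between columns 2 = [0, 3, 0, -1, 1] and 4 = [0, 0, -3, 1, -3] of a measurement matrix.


Inner product: 0*0 + 3*0 + 0*-3 + -1*1 + 1*-3
Products: [0, 0, 0, -1, -3]
Sum = -4.
|dot| = 4.

4


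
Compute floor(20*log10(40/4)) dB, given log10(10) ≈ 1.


||x||/||e|| = 40/4 = 10.
log10(10) ≈ 1.
20*log10(||x||/||e||) ≈ 20*1 = 20.
floor(20) = 20.

20


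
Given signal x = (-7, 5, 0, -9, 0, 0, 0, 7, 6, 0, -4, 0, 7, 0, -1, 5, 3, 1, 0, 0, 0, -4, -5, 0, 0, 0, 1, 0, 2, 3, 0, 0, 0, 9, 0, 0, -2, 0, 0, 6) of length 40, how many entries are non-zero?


Non-zero positions: [0, 1, 3, 7, 8, 10, 12, 14, 15, 16, 17, 21, 22, 26, 28, 29, 33, 36, 39].
Sparsity = 19.

19


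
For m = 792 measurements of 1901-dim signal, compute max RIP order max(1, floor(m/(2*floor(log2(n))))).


floor(log2(1901)) = 10.
2*10 = 20.
m/(2*floor(log2(n))) = 792/20 ≈ 39.6.
floor = 39.
k = max(1, 39) = 39.

39


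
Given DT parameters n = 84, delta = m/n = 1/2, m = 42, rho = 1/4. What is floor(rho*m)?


m = 1/2*84 = 42.
rho = 1/4.
rho*m = 1/4*42 = 10.5.
k = floor(10.5) = 10.

10


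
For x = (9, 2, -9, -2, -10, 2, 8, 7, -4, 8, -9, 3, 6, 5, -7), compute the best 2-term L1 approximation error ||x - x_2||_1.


Sorted |x_i| descending: [10, 9, 9, 9, 8, 8, 7, 7, 6, 5, 4, 3, 2, 2, 2]
Keep top 2: [10, 9]
Tail entries: [9, 9, 8, 8, 7, 7, 6, 5, 4, 3, 2, 2, 2]
L1 error = sum of tail = 72.

72


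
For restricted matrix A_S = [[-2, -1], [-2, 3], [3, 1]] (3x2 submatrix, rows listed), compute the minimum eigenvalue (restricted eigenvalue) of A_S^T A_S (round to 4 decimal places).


A_S^T A_S = [[17, -1], [-1, 11]].
trace = 28.
det = 186.
disc = trace^2 - 4*det = 784 - 4*186 = 40.
sqrt(40) ≈ 6.324555.
lam_min = (28 - sqrt(40))/2 ≈ (28 - 6.324555)/2 = 10.8377225 ≈ 10.8377.

10.8377


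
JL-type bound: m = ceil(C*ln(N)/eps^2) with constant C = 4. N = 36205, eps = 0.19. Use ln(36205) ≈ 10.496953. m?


ln(36205) ≈ 10.496953.
eps^2 = 0.19^2 = 0.0361.
C*ln(N)/eps^2 ≈ 4*10.496953/0.0361 ≈ 1163.0973.
m = ceil(1163.0973) = 1164.

1164


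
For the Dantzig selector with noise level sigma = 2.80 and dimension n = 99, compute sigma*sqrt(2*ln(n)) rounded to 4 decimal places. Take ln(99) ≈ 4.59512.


ln(99) ≈ 4.59512.
2*ln(n) ≈ 9.19024.
sqrt(2*ln(n)) ≈ sqrt(9.19024) ≈ 3.031541.
threshold ≈ 2.80*3.031541 = 8.4883148 ≈ 8.4883.

8.4883


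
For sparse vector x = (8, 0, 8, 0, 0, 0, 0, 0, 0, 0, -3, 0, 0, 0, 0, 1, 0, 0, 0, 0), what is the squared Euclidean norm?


Non-zero entries: [(0, 8), (2, 8), (10, -3), (15, 1)]
Squares: [64, 64, 9, 1]
||x||_2^2 = sum = 138.

138


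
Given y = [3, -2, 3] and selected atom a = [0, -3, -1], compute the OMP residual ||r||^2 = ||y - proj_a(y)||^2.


a^T a = 10.
a^T y = 3.
coeff = 3/10 = 3/10.
||r||^2 = 211/10.

211/10


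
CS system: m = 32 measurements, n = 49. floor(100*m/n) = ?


100*m/n = 100*32/49 ≈ 65.3061.
floor = 65.

65


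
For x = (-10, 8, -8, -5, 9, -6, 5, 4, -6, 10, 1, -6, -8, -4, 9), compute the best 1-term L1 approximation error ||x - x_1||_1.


Sorted |x_i| descending: [10, 10, 9, 9, 8, 8, 8, 6, 6, 6, 5, 5, 4, 4, 1]
Keep top 1: [10]
Tail entries: [10, 9, 9, 8, 8, 8, 6, 6, 6, 5, 5, 4, 4, 1]
L1 error = sum of tail = 89.

89


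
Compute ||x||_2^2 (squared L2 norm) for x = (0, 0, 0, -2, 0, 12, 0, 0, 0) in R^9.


Non-zero entries: [(3, -2), (5, 12)]
Squares: [4, 144]
||x||_2^2 = sum = 148.

148


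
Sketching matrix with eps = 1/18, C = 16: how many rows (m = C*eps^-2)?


1/eps = 18.
(1/eps)^2 = 324.
m = 16*324 = 5184.

5184


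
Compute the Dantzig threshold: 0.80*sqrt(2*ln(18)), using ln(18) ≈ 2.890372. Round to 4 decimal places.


ln(18) ≈ 2.890372.
2*ln(n) ≈ 5.780744.
sqrt(2*ln(n)) ≈ sqrt(5.780744) ≈ 2.404318.
threshold ≈ 0.80*2.404318 = 1.9234544 ≈ 1.9235.

1.9235


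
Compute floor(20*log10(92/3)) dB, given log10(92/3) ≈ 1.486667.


||x||/||e|| = 92/3.
log10(92/3) ≈ 1.486667.
20*log10(||x||/||e||) ≈ 20*1.486667 = 29.73334.
floor(29.73334) = 29.

29


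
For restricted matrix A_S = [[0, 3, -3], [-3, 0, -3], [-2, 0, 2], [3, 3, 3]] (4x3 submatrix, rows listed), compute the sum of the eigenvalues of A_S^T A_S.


Sum of eigenvalues of A_S^T A_S = trace(A_S^T A_S) = sum of squared column norms of A_S.
A_S^T A_S diagonal: [22, 18, 31].
trace = 22 + 18 + 31 = 71.

71


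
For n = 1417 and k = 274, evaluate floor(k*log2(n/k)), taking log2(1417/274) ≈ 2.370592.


log2(n/k) = log2(1417/274) ≈ 2.370592.
k*log2(n/k) ≈ 274*2.370592 = 649.542208.
floor(649.542208) = 649.

649


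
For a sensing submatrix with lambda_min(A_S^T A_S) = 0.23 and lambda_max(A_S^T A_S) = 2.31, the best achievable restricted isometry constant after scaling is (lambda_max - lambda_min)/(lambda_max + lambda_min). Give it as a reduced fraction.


lambda_max - lambda_min = 2.31 - 0.23 = 2.08.
lambda_max + lambda_min = 2.31 + 0.23 = 2.54.
delta = 2.08/2.54 = 208/254 = 104/127.

104/127


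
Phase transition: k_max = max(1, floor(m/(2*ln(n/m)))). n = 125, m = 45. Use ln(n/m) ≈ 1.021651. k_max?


n/m = 125/45 = 25/9.
ln(n/m) ≈ 1.021651.
2*ln(n/m) ≈ 2.043302.
m/(2*ln(n/m)) ≈ 45/2.043302 ≈ 22.0232.
floor = 22.
k_max = max(1, 22) = 22.

22


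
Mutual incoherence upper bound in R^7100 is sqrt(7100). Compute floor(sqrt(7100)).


84^2 = 7056 <= 7100 < 7225 = 85^2, so 84 <= sqrt(7100) < 85.
floor(sqrt(7100)) = 84.

84


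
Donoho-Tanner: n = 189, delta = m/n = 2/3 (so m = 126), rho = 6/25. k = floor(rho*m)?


m = 2/3*189 = 126.
rho = 6/25.
rho*m = 6/25*126 = 30.24.
k = floor(30.24) = 30.

30


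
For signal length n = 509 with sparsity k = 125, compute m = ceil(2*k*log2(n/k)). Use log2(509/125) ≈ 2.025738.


log2(n/k) = log2(509/125) ≈ 2.025738.
2*k*log2(n/k) ≈ 2*125*2.025738 = 506.4345.
m = ceil(506.4345) = 507.

507


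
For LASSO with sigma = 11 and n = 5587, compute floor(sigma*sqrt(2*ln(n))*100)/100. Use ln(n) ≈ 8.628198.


ln(5587) ≈ 8.628198.
2*ln(n) ≈ 17.256396.
sqrt(2*ln(n)) ≈ sqrt(17.256396) ≈ 4.154082.
lambda ≈ 11*4.154082 = 45.694902.
floor(lambda*100)/100 = 45.69.

45.69


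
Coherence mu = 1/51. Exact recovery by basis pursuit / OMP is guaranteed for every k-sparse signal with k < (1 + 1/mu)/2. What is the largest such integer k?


1/mu = 51.
1 + 1/mu = 52.
(1 + 1/mu)/2 = 26 is an integer and the inequality is strict, so k_max = 26 - 1 = 25.

25


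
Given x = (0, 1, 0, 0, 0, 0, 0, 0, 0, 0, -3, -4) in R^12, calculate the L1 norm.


Non-zero entries: [(1, 1), (10, -3), (11, -4)]
Absolute values: [1, 3, 4]
||x||_1 = sum = 8.

8


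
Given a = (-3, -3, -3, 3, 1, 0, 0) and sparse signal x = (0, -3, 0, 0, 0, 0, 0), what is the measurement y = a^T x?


Non-zero terms: ['-3*-3']
Products: [9]
y = sum = 9.

9


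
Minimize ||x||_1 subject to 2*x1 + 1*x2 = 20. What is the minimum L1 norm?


Axis intercepts:
  x1 = 10, x2 = 0: L1 = 10
  x1 = 0, x2 = 20: L1 = 20
x* = (10, 0)
||x*||_1 = 10.

10


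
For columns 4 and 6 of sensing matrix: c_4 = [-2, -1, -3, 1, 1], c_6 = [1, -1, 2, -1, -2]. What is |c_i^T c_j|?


Inner product: -2*1 + -1*-1 + -3*2 + 1*-1 + 1*-2
Products: [-2, 1, -6, -1, -2]
Sum = -10.
|dot| = 10.

10


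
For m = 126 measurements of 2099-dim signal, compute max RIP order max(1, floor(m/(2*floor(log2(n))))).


floor(log2(2099)) = 11.
2*11 = 22.
m/(2*floor(log2(n))) = 126/22 ≈ 5.7273.
floor = 5.
k = max(1, 5) = 5.

5


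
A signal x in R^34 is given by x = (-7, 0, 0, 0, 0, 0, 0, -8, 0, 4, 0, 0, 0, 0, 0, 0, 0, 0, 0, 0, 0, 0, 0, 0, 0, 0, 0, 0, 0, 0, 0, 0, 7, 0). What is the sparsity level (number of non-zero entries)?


Non-zero positions: [0, 7, 9, 32].
Sparsity = 4.

4


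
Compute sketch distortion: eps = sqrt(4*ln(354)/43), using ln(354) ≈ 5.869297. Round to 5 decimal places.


ln(354) ≈ 5.869297.
4*ln(N)/m ≈ 4*5.869297/43 ≈ 0.54598112.
eps = sqrt(0.54598112) ≈ 0.7389054 ≈ 0.73891.

0.73891


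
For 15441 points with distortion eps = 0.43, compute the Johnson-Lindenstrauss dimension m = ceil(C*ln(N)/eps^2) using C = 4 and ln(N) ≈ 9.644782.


ln(15441) ≈ 9.644782.
eps^2 = 0.43^2 = 0.1849.
C*ln(N)/eps^2 ≈ 4*9.644782/0.1849 ≈ 208.6486.
m = ceil(208.6486) = 209.

209


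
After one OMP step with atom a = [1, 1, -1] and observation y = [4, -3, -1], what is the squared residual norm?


a^T a = 3.
a^T y = 2.
coeff = 2/3 = 2/3.
||r||^2 = 74/3.

74/3


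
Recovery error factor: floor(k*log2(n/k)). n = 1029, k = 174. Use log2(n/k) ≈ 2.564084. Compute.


log2(n/k) = log2(1029/174) ≈ 2.564084.
k*log2(n/k) ≈ 174*2.564084 = 446.150616.
floor(446.150616) = 446.

446


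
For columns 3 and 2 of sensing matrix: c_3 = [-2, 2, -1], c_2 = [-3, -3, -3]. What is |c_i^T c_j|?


Inner product: -2*-3 + 2*-3 + -1*-3
Products: [6, -6, 3]
Sum = 3.
|dot| = 3.

3


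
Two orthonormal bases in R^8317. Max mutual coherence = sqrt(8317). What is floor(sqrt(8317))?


91^2 = 8281 <= 8317 < 8464 = 92^2, so 91 <= sqrt(8317) < 92.
floor(sqrt(8317)) = 91.

91


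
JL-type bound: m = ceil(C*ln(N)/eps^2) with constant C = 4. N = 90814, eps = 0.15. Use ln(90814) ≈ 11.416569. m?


ln(90814) ≈ 11.416569.
eps^2 = 0.15^2 = 0.0225.
C*ln(N)/eps^2 ≈ 4*11.416569/0.0225 ≈ 2029.6123.
m = ceil(2029.6123) = 2030.

2030


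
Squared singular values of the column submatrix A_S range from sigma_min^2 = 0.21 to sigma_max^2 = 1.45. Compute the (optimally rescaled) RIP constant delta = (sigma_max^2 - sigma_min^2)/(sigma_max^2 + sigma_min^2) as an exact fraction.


lambda_max - lambda_min = 1.45 - 0.21 = 1.24.
lambda_max + lambda_min = 1.45 + 0.21 = 1.66.
delta = 1.24/1.66 = 124/166 = 62/83.

62/83


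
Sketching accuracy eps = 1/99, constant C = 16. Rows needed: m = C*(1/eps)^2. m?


1/eps = 99.
(1/eps)^2 = 9801.
m = 16*9801 = 156816.

156816


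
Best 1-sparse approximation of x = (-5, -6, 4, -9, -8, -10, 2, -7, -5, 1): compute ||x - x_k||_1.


Sorted |x_i| descending: [10, 9, 8, 7, 6, 5, 5, 4, 2, 1]
Keep top 1: [10]
Tail entries: [9, 8, 7, 6, 5, 5, 4, 2, 1]
L1 error = sum of tail = 47.

47


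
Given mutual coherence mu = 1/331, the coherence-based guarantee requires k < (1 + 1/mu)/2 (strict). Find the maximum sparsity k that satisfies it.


1/mu = 331.
1 + 1/mu = 332.
(1 + 1/mu)/2 = 166 is an integer and the inequality is strict, so k_max = 166 - 1 = 165.

165


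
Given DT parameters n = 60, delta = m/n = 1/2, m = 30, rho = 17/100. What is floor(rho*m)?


m = 1/2*60 = 30.
rho = 17/100.
rho*m = 17/100*30 = 5.1.
k = floor(5.1) = 5.

5


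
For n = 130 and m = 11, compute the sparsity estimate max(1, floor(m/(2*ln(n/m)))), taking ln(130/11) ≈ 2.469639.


n/m = 130/11.
ln(n/m) ≈ 2.469639.
2*ln(n/m) ≈ 4.939278.
m/(2*ln(n/m)) ≈ 11/4.939278 ≈ 2.227.
floor = 2.
k_max = max(1, 2) = 2.

2


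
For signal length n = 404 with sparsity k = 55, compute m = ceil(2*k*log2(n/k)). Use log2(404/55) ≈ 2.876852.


log2(n/k) = log2(404/55) ≈ 2.876852.
2*k*log2(n/k) ≈ 2*55*2.876852 = 316.45372.
m = ceil(316.45372) = 317.

317


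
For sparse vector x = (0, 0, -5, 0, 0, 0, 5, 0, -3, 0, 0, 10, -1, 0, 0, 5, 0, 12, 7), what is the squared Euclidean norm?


Non-zero entries: [(2, -5), (6, 5), (8, -3), (11, 10), (12, -1), (15, 5), (17, 12), (18, 7)]
Squares: [25, 25, 9, 100, 1, 25, 144, 49]
||x||_2^2 = sum = 378.

378


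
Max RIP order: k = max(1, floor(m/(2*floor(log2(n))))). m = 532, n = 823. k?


floor(log2(823)) = 9.
2*9 = 18.
m/(2*floor(log2(n))) = 532/18 ≈ 29.5556.
floor = 29.
k = max(1, 29) = 29.

29


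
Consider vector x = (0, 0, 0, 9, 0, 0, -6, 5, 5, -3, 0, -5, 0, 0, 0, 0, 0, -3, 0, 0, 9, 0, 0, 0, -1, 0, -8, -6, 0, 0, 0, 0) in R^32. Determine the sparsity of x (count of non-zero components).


Non-zero positions: [3, 6, 7, 8, 9, 11, 17, 20, 24, 26, 27].
Sparsity = 11.

11


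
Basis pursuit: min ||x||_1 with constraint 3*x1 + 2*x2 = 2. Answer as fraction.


Axis intercepts:
  x1 = 2/3, x2 = 0: L1 = 2/3
  x1 = 0, x2 = 1: L1 = 1
x* = (2/3, 0)
||x*||_1 = 2/3.

2/3


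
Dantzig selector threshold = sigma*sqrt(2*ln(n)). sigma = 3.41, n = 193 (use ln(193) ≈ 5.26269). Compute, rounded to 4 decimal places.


ln(193) ≈ 5.26269.
2*ln(n) ≈ 10.52538.
sqrt(2*ln(n)) ≈ sqrt(10.52538) ≈ 3.244284.
threshold ≈ 3.41*3.244284 = 11.06300844 ≈ 11.0630.

11.0630


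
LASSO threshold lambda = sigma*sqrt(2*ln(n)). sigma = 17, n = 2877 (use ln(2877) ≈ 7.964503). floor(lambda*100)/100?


ln(2877) ≈ 7.964503.
2*ln(n) ≈ 15.929006.
sqrt(2*ln(n)) ≈ sqrt(15.929006) ≈ 3.991116.
lambda ≈ 17*3.991116 = 67.848972.
floor(lambda*100)/100 = 67.84.

67.84


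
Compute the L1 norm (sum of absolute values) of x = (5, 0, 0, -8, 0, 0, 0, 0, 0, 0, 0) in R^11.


Non-zero entries: [(0, 5), (3, -8)]
Absolute values: [5, 8]
||x||_1 = sum = 13.

13


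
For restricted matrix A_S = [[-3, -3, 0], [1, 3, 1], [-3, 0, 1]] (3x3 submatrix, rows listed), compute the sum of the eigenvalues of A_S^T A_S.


Sum of eigenvalues of A_S^T A_S = trace(A_S^T A_S) = sum of squared column norms of A_S.
A_S^T A_S diagonal: [19, 18, 2].
trace = 19 + 18 + 2 = 39.

39


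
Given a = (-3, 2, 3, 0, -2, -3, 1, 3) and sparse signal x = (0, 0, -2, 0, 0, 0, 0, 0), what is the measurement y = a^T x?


Non-zero terms: ['3*-2']
Products: [-6]
y = sum = -6.

-6


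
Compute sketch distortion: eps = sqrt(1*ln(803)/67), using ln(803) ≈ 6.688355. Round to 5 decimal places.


ln(803) ≈ 6.688355.
1*ln(N)/m ≈ 1*6.688355/67 ≈ 0.09982619.
eps = sqrt(0.09982619) ≈ 0.3159528 ≈ 0.31595.

0.31595


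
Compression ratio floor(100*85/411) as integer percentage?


100*m/n = 100*85/411 ≈ 20.6813.
floor = 20.

20


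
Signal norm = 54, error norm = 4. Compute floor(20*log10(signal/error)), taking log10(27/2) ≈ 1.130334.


||x||/||e|| = 54/4 = 27/2.
log10(27/2) ≈ 1.130334.
20*log10(||x||/||e||) ≈ 20*1.130334 = 22.60668.
floor(22.60668) = 22.

22


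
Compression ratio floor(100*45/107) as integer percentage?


100*m/n = 100*45/107 ≈ 42.0561.
floor = 42.

42


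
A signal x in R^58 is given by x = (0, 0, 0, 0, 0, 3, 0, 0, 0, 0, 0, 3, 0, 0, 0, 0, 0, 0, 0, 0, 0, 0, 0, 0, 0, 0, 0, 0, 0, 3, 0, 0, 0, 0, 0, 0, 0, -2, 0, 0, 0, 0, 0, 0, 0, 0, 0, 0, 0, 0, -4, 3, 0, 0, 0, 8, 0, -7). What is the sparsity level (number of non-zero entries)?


Non-zero positions: [5, 11, 29, 37, 50, 51, 55, 57].
Sparsity = 8.

8


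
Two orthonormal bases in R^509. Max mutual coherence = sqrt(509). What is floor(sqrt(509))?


22^2 = 484 <= 509 < 529 = 23^2, so 22 <= sqrt(509) < 23.
floor(sqrt(509)) = 22.

22


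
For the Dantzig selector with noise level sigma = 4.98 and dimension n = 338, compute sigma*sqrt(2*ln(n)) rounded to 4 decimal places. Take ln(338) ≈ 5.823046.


ln(338) ≈ 5.823046.
2*ln(n) ≈ 11.646092.
sqrt(2*ln(n)) ≈ sqrt(11.646092) ≈ 3.412637.
threshold ≈ 4.98*3.412637 = 16.99493226 ≈ 16.9949.

16.9949


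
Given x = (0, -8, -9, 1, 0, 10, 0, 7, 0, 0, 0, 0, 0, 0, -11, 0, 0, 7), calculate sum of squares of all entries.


Non-zero entries: [(1, -8), (2, -9), (3, 1), (5, 10), (7, 7), (14, -11), (17, 7)]
Squares: [64, 81, 1, 100, 49, 121, 49]
||x||_2^2 = sum = 465.

465


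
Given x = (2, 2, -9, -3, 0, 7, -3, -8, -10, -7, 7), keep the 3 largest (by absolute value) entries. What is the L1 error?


Sorted |x_i| descending: [10, 9, 8, 7, 7, 7, 3, 3, 2, 2, 0]
Keep top 3: [10, 9, 8]
Tail entries: [7, 7, 7, 3, 3, 2, 2, 0]
L1 error = sum of tail = 31.

31


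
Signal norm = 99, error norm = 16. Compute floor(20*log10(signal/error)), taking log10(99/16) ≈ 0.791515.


||x||/||e|| = 99/16.
log10(99/16) ≈ 0.791515.
20*log10(||x||/||e||) ≈ 20*0.791515 = 15.8303.
floor(15.8303) = 15.

15


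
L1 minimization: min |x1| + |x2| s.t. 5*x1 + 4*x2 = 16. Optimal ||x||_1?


Axis intercepts:
  x1 = 16/5, x2 = 0: L1 = 16/5
  x1 = 0, x2 = 4: L1 = 4
x* = (16/5, 0)
||x*||_1 = 16/5.

16/5


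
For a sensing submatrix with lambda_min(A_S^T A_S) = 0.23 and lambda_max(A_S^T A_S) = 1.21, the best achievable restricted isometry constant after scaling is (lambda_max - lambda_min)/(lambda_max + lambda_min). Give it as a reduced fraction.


lambda_max - lambda_min = 1.21 - 0.23 = 0.98.
lambda_max + lambda_min = 1.21 + 0.23 = 1.44.
delta = 0.98/1.44 = 98/144 = 49/72.

49/72


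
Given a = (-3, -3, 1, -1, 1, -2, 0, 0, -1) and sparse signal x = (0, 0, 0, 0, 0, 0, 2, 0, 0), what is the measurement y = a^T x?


Non-zero terms: ['0*2']
Products: [0]
y = sum = 0.

0


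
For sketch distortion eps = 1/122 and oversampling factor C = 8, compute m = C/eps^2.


1/eps = 122.
(1/eps)^2 = 14884.
m = 8*14884 = 119072.

119072


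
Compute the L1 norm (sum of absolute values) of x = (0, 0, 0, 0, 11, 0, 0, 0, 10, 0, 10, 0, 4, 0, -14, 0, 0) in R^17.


Non-zero entries: [(4, 11), (8, 10), (10, 10), (12, 4), (14, -14)]
Absolute values: [11, 10, 10, 4, 14]
||x||_1 = sum = 49.

49


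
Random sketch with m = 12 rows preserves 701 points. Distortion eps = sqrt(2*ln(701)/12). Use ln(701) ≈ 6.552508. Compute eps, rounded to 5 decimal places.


ln(701) ≈ 6.552508.
2*ln(N)/m ≈ 2*6.552508/12 ≈ 1.09208467.
eps = sqrt(1.09208467) ≈ 1.0450285 ≈ 1.04503.

1.04503


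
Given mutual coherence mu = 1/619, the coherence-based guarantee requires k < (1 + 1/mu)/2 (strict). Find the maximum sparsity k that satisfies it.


1/mu = 619.
1 + 1/mu = 620.
(1 + 1/mu)/2 = 310 is an integer and the inequality is strict, so k_max = 310 - 1 = 309.

309


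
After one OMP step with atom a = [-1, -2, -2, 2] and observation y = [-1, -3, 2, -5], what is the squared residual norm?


a^T a = 13.
a^T y = -7.
coeff = -7/13 = -7/13.
||r||^2 = 458/13.

458/13


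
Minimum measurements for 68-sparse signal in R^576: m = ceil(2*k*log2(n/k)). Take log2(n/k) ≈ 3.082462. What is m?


log2(n/k) = log2(576/68) ≈ 3.082462.
2*k*log2(n/k) ≈ 2*68*3.082462 = 419.214832.
m = ceil(419.214832) = 420.

420


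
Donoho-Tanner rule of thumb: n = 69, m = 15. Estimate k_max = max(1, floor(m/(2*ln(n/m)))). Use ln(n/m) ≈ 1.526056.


n/m = 69/15 = 23/5.
ln(n/m) ≈ 1.526056.
2*ln(n/m) ≈ 3.052112.
m/(2*ln(n/m)) ≈ 15/3.052112 ≈ 4.9146.
floor = 4.
k_max = max(1, 4) = 4.

4


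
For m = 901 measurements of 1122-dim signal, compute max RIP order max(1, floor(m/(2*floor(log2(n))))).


floor(log2(1122)) = 10.
2*10 = 20.
m/(2*floor(log2(n))) = 901/20 ≈ 45.05.
floor = 45.
k = max(1, 45) = 45.

45


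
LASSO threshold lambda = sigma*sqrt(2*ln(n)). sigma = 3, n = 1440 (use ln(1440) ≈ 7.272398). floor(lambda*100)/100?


ln(1440) ≈ 7.272398.
2*ln(n) ≈ 14.544796.
sqrt(2*ln(n)) ≈ sqrt(14.544796) ≈ 3.813764.
lambda ≈ 3*3.813764 = 11.441292.
floor(lambda*100)/100 = 11.44.

11.44


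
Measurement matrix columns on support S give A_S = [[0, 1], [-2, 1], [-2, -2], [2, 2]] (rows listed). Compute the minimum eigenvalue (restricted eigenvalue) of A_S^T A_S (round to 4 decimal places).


A_S^T A_S = [[12, 6], [6, 10]].
trace = 22.
det = 84.
disc = trace^2 - 4*det = 484 - 4*84 = 148.
sqrt(148) ≈ 12.165525.
lam_min = (22 - sqrt(148))/2 ≈ (22 - 12.165525)/2 = 4.9172375 ≈ 4.9172.

4.9172


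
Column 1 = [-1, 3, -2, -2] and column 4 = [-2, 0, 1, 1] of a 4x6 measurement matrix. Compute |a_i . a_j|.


Inner product: -1*-2 + 3*0 + -2*1 + -2*1
Products: [2, 0, -2, -2]
Sum = -2.
|dot| = 2.

2


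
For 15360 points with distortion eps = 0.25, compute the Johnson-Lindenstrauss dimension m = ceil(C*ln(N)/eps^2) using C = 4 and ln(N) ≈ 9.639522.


ln(15360) ≈ 9.639522.
eps^2 = 0.25^2 = 0.0625.
C*ln(N)/eps^2 ≈ 4*9.639522/0.0625 ≈ 616.9294.
m = ceil(616.9294) = 617.

617


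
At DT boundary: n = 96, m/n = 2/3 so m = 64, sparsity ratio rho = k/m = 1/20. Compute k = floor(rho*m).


m = 2/3*96 = 64.
rho = 1/20.
rho*m = 1/20*64 = 3.2.
k = floor(3.2) = 3.

3


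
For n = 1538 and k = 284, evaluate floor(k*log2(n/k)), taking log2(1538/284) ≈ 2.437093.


log2(n/k) = log2(1538/284) ≈ 2.437093.
k*log2(n/k) ≈ 284*2.437093 = 692.134412.
floor(692.134412) = 692.

692


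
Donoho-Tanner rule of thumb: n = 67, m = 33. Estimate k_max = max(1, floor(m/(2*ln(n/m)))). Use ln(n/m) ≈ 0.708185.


n/m = 67/33.
ln(n/m) ≈ 0.708185.
2*ln(n/m) ≈ 1.41637.
m/(2*ln(n/m)) ≈ 33/1.41637 ≈ 23.299.
floor = 23.
k_max = max(1, 23) = 23.

23


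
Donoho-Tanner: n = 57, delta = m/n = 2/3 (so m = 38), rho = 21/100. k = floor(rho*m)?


m = 2/3*57 = 38.
rho = 21/100.
rho*m = 21/100*38 = 7.98.
k = floor(7.98) = 7.

7


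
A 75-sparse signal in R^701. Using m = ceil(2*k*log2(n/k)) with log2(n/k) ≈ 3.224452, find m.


log2(n/k) = log2(701/75) ≈ 3.224452.
2*k*log2(n/k) ≈ 2*75*3.224452 = 483.6678.
m = ceil(483.6678) = 484.

484


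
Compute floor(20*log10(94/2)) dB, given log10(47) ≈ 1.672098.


||x||/||e|| = 94/2 = 47.
log10(47) ≈ 1.672098.
20*log10(||x||/||e||) ≈ 20*1.672098 = 33.44196.
floor(33.44196) = 33.

33


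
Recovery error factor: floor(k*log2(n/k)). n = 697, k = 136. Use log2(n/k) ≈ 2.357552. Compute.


log2(n/k) = log2(697/136) ≈ 2.357552.
k*log2(n/k) ≈ 136*2.357552 = 320.627072.
floor(320.627072) = 320.

320


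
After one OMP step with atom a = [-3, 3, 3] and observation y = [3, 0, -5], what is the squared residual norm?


a^T a = 27.
a^T y = -24.
coeff = -24/27 = -8/9.
||r||^2 = 38/3.

38/3


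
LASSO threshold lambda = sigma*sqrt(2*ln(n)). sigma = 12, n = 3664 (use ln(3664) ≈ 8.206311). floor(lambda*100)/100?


ln(3664) ≈ 8.206311.
2*ln(n) ≈ 16.412622.
sqrt(2*ln(n)) ≈ sqrt(16.412622) ≈ 4.051249.
lambda ≈ 12*4.051249 = 48.614988.
floor(lambda*100)/100 = 48.61.

48.61


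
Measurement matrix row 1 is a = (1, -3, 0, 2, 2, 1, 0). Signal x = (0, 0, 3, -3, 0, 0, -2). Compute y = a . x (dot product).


Non-zero terms: ['0*3', '2*-3', '0*-2']
Products: [0, -6, 0]
y = sum = -6.

-6


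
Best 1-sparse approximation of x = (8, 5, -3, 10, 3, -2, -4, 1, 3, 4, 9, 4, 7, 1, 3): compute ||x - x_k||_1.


Sorted |x_i| descending: [10, 9, 8, 7, 5, 4, 4, 4, 3, 3, 3, 3, 2, 1, 1]
Keep top 1: [10]
Tail entries: [9, 8, 7, 5, 4, 4, 4, 3, 3, 3, 3, 2, 1, 1]
L1 error = sum of tail = 57.

57


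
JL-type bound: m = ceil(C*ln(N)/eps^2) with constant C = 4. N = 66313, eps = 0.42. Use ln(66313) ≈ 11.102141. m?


ln(66313) ≈ 11.102141.
eps^2 = 0.42^2 = 0.1764.
C*ln(N)/eps^2 ≈ 4*11.102141/0.1764 ≈ 251.7492.
m = ceil(251.7492) = 252.

252


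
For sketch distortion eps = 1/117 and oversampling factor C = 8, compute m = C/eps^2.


1/eps = 117.
(1/eps)^2 = 13689.
m = 8*13689 = 109512.

109512


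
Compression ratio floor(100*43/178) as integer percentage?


100*m/n = 100*43/178 ≈ 24.1573.
floor = 24.

24


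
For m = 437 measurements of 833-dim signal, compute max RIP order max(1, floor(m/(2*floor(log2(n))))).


floor(log2(833)) = 9.
2*9 = 18.
m/(2*floor(log2(n))) = 437/18 ≈ 24.2778.
floor = 24.
k = max(1, 24) = 24.

24


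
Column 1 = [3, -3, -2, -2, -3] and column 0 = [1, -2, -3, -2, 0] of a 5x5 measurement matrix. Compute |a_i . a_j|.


Inner product: 3*1 + -3*-2 + -2*-3 + -2*-2 + -3*0
Products: [3, 6, 6, 4, 0]
Sum = 19.
|dot| = 19.

19


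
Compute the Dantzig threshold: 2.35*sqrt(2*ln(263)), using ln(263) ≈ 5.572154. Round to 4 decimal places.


ln(263) ≈ 5.572154.
2*ln(n) ≈ 11.144308.
sqrt(2*ln(n)) ≈ sqrt(11.144308) ≈ 3.338309.
threshold ≈ 2.35*3.338309 = 7.84502615 ≈ 7.8450.

7.8450


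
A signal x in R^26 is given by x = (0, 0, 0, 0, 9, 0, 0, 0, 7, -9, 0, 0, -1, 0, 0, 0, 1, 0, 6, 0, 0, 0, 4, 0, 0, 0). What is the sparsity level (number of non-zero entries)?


Non-zero positions: [4, 8, 9, 12, 16, 18, 22].
Sparsity = 7.

7


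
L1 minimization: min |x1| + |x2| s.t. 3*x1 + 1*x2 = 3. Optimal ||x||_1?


Axis intercepts:
  x1 = 1, x2 = 0: L1 = 1
  x1 = 0, x2 = 3: L1 = 3
x* = (1, 0)
||x*||_1 = 1.

1


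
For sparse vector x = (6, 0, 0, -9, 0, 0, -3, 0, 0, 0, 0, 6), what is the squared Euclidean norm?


Non-zero entries: [(0, 6), (3, -9), (6, -3), (11, 6)]
Squares: [36, 81, 9, 36]
||x||_2^2 = sum = 162.

162


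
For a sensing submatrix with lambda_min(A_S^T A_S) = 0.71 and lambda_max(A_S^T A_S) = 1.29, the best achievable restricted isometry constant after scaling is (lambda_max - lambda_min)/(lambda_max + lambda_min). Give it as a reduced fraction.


lambda_max - lambda_min = 1.29 - 0.71 = 0.58.
lambda_max + lambda_min = 1.29 + 0.71 = 2.00.
delta = 0.58/2.00 = 58/200 = 29/100.

29/100


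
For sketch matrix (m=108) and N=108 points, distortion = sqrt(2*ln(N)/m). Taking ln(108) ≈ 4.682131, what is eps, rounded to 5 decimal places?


ln(108) ≈ 4.682131.
2*ln(N)/m ≈ 2*4.682131/108 ≈ 0.08670613.
eps = sqrt(0.08670613) ≈ 0.294459 ≈ 0.29446.

0.29446


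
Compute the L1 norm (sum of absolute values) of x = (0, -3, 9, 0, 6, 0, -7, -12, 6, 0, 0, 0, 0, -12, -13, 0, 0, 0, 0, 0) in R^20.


Non-zero entries: [(1, -3), (2, 9), (4, 6), (6, -7), (7, -12), (8, 6), (13, -12), (14, -13)]
Absolute values: [3, 9, 6, 7, 12, 6, 12, 13]
||x||_1 = sum = 68.

68


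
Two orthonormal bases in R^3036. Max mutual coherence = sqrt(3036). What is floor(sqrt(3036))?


55^2 = 3025 <= 3036 < 3136 = 56^2, so 55 <= sqrt(3036) < 56.
floor(sqrt(3036)) = 55.

55


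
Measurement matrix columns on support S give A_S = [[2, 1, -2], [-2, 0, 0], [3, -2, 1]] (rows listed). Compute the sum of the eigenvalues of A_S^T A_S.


Sum of eigenvalues of A_S^T A_S = trace(A_S^T A_S) = sum of squared column norms of A_S.
A_S^T A_S diagonal: [17, 5, 5].
trace = 17 + 5 + 5 = 27.

27


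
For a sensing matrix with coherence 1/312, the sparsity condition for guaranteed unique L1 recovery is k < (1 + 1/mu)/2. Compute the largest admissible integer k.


1/mu = 312.
1 + 1/mu = 313.
(1 + 1/mu)/2 = 156.5 is not an integer, so k_max = floor(156.5) = 156.

156


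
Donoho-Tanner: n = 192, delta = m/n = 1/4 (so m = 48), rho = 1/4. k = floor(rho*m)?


m = 1/4*192 = 48.
rho = 1/4.
rho*m = 1/4*48 = 12.
k = floor(12) = 12.

12


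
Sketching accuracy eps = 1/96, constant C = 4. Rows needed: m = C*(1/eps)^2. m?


1/eps = 96.
(1/eps)^2 = 9216.
m = 4*9216 = 36864.

36864


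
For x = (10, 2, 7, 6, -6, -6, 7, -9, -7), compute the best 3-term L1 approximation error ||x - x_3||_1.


Sorted |x_i| descending: [10, 9, 7, 7, 7, 6, 6, 6, 2]
Keep top 3: [10, 9, 7]
Tail entries: [7, 7, 6, 6, 6, 2]
L1 error = sum of tail = 34.

34


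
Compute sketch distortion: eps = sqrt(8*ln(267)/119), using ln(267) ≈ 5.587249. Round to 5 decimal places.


ln(267) ≈ 5.587249.
8*ln(N)/m ≈ 8*5.587249/119 ≈ 0.37561338.
eps = sqrt(0.37561338) ≈ 0.6128731 ≈ 0.61287.

0.61287


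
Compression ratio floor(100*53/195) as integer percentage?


100*m/n = 100*53/195 ≈ 27.1795.
floor = 27.

27


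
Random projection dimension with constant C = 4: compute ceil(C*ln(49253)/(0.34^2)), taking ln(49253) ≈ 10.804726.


ln(49253) ≈ 10.804726.
eps^2 = 0.34^2 = 0.1156.
C*ln(N)/eps^2 ≈ 4*10.804726/0.1156 ≈ 373.866.
m = ceil(373.866) = 374.

374


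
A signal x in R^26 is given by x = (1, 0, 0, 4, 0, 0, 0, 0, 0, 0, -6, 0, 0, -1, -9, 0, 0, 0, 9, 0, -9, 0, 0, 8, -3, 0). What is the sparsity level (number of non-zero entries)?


Non-zero positions: [0, 3, 10, 13, 14, 18, 20, 23, 24].
Sparsity = 9.

9


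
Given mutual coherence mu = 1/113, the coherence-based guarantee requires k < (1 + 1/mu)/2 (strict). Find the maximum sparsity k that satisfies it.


1/mu = 113.
1 + 1/mu = 114.
(1 + 1/mu)/2 = 57 is an integer and the inequality is strict, so k_max = 57 - 1 = 56.

56


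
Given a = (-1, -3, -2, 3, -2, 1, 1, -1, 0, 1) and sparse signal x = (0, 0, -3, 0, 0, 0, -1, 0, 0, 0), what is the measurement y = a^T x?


Non-zero terms: ['-2*-3', '1*-1']
Products: [6, -1]
y = sum = 5.

5


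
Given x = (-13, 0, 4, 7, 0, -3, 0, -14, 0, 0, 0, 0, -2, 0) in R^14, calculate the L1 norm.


Non-zero entries: [(0, -13), (2, 4), (3, 7), (5, -3), (7, -14), (12, -2)]
Absolute values: [13, 4, 7, 3, 14, 2]
||x||_1 = sum = 43.

43


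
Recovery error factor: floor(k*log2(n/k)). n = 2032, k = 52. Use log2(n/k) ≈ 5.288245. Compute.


log2(n/k) = log2(2032/52) ≈ 5.288245.
k*log2(n/k) ≈ 52*5.288245 = 274.98874.
floor(274.98874) = 274.

274


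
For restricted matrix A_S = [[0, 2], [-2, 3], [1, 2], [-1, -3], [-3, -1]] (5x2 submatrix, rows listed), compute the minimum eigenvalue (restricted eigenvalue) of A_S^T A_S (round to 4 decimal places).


A_S^T A_S = [[15, 2], [2, 27]].
trace = 42.
det = 401.
disc = trace^2 - 4*det = 1764 - 4*401 = 160.
sqrt(160) ≈ 12.649111.
lam_min = (42 - sqrt(160))/2 ≈ (42 - 12.649111)/2 = 14.6754445 ≈ 14.6754.

14.6754


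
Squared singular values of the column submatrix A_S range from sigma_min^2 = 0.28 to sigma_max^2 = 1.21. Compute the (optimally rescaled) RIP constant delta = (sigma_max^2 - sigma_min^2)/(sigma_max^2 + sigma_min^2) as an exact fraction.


lambda_max - lambda_min = 1.21 - 0.28 = 0.93.
lambda_max + lambda_min = 1.21 + 0.28 = 1.49.
delta = 0.93/1.49 = 93/149.

93/149
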